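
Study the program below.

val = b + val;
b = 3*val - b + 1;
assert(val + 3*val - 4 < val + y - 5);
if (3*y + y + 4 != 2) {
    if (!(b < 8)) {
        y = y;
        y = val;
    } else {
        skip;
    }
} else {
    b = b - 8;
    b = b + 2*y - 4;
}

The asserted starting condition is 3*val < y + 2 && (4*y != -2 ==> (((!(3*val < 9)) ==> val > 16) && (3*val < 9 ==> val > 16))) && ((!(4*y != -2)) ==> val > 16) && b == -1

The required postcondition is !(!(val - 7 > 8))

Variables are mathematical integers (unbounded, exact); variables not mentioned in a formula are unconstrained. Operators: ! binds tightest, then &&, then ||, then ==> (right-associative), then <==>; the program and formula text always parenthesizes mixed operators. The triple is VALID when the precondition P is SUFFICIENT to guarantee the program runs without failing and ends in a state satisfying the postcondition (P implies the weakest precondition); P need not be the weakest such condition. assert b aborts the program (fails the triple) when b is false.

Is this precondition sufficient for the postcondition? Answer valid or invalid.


Working backward. After the program, the postcondition !(!(val - 7 > 8)) must hold; in canonical form it is val > 15.
Then branch requires ((!(b < 8)) ==> val > 15) && (b < 8 ==> val > 15); else branch requires val > 15.
Before the if: (4*y != -2 ==> (((!(b < 8)) ==> val > 15) && (b < 8 ==> val > 15))) && ((!(4*y != -2)) ==> val > 15)
Before assert val + 3*val - 4 < val + y - 5: 3*val < y - 1 && (4*y != -2 ==> (((!(b < 8)) ==> val > 15) && (b < 8 ==> val > 15))) && ((!(4*y != -2)) ==> val > 15)
Before b := 3*val - b + 1: 3*val < y - 1 && (4*y != -2 ==> (((!(3*val < b + 7)) ==> val > 15) && (3*val < b + 7 ==> val > 15))) && ((!(4*y != -2)) ==> val > 15)
Before val := b + val: 3*b + 3*val < y - 1 && (4*y != -2 ==> (((!(2*b + 3*val < 7)) ==> b + val > 15) && (2*b + 3*val < 7 ==> b + val > 15))) && ((!(4*y != -2)) ==> b + val > 15)
The weakest precondition is 3*b + 3*val < y - 1 && (4*y != -2 ==> (((!(2*b + 3*val < 7)) ==> b + val > 15) && (2*b + 3*val < 7 ==> b + val > 15))) && ((!(4*y != -2)) ==> b + val > 15).
Check whether 3*val < y + 2 && (4*y != -2 ==> (((!(3*val < 9)) ==> val > 16) && (3*val < 9 ==> val > 16))) && ((!(4*y != -2)) ==> val > 16) && b == -1 implies it.
Every state satisfying the precondition satisfies the weakest precondition: the implication holds.
Answer: valid


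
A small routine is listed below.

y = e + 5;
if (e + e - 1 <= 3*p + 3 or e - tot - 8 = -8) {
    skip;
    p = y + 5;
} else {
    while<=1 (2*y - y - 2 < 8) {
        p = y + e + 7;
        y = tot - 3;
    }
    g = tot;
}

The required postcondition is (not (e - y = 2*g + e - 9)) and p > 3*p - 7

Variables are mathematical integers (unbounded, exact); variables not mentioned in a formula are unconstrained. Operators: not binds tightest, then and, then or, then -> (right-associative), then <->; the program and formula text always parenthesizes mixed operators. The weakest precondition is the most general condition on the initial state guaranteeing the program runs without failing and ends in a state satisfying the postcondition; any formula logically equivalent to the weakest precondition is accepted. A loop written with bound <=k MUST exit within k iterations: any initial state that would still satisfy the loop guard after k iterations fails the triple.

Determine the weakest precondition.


Working backward. After the program, the postcondition (not (e - y = 2*g + e - 9)) and p > 3*p - 7 must hold; in canonical form it is (not (2*g + y = 9)) and 2*p < 7.
Then branch requires (not (2*g + y = 9)) and 2*y < -3; else branch requires (y < 10 -> ((not (tot < 13)) and (not (3*tot = 12)) and 2*e + 2*y < -7)) and ((not (y < 10)) -> ((not (2*tot + y = 9)) and 2*p < 7)).
Before the if: ((2*e <= 3*p + 4 or e = tot) -> ((not (2*g + y = 9)) and 2*y < -3)) and ((not (2*e <= 3*p + 4 or e = tot)) -> ((y < 10 -> ((not (tot < 13)) and (not (3*tot = 12)) and 2*e + 2*y < -7)) and ((not (y < 10)) -> ((not (2*tot + y = 9)) and 2*p < 7))))
Before y := e + 5: ((2*e <= 3*p + 4 or e = tot) -> ((not (e + 2*g = 4)) and 2*e < -13)) and ((not (2*e <= 3*p + 4 or e = tot)) -> ((e < 5 -> ((not (tot < 13)) and (not (3*tot = 12)) and 4*e < -17)) and ((not (e < 5)) -> ((not (e + 2*tot = 4)) and 2*p < 7))))
Answer: WP = ((2*e <= 3*p + 4 or e = tot) -> ((not (e + 2*g = 4)) and 2*e < -13)) and ((not (2*e <= 3*p + 4 or e = tot)) -> ((e < 5 -> ((not (tot < 13)) and (not (3*tot = 12)) and 4*e < -17)) and ((not (e < 5)) -> ((not (e + 2*tot = 4)) and 2*p < 7))))


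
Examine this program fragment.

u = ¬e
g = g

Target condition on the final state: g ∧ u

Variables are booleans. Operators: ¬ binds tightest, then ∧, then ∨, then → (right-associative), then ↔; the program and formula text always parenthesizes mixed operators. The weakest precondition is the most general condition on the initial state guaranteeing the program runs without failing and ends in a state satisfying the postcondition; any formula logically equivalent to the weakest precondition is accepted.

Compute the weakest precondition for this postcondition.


Working backward. After the program, g ∧ u must hold.
Before g := g: g ∧ u
Before u := ¬e: g ∧ (¬e)
Answer: WP = g ∧ (¬e)


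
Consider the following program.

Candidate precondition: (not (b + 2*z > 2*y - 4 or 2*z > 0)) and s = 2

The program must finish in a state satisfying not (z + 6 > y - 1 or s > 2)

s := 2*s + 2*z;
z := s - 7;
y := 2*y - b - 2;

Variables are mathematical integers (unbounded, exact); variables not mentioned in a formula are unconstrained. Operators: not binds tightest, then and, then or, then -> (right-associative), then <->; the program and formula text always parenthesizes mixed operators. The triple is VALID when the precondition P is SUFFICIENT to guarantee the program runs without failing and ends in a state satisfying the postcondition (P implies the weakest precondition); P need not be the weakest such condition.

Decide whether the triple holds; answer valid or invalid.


Working backward. After the program, the postcondition not (z + 6 > y - 1 or s > 2) must hold; in canonical form it is not (z > y - 7 or s > 2).
Before y := 2*y - b - 2: not (b + z > 2*y - 9 or s > 2)
Before z := s - 7: not (b + s > 2*y - 2 or s > 2)
Before s := 2*s + 2*z: not (b + 2*s + 2*z > 2*y - 2 or 2*s + 2*z > 2)
The weakest precondition is not (b + 2*s + 2*z > 2*y - 2 or 2*s + 2*z > 2).
Check whether (not (b + 2*z > 2*y - 4 or 2*z > 0)) and s = 2 implies it.
Countermodel: at the initial state b = -4, s = 2, y = 0, z = 0, the precondition holds but the weakest precondition fails.
Answer: invalid


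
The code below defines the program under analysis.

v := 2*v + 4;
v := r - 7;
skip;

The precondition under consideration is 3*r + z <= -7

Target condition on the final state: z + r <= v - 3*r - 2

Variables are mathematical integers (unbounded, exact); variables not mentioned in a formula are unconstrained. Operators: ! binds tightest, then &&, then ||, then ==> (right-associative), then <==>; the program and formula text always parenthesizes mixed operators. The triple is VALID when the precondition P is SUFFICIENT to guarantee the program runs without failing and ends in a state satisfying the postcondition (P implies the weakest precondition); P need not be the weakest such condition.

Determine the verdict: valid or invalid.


Working backward. After the program, the postcondition z + r <= v - 3*r - 2 must hold; in canonical form it is 4*r + z <= v - 2.
Before skip: 4*r + z <= v - 2
Before v := r - 7: 3*r + z <= -9
Before v := 2*v + 4: 3*r + z <= -9
The weakest precondition is 3*r + z <= -9.
Check whether 3*r + z <= -7 implies it.
Countermodel: at the initial state r = 0, z = -8, the precondition holds but the weakest precondition fails.
Answer: invalid


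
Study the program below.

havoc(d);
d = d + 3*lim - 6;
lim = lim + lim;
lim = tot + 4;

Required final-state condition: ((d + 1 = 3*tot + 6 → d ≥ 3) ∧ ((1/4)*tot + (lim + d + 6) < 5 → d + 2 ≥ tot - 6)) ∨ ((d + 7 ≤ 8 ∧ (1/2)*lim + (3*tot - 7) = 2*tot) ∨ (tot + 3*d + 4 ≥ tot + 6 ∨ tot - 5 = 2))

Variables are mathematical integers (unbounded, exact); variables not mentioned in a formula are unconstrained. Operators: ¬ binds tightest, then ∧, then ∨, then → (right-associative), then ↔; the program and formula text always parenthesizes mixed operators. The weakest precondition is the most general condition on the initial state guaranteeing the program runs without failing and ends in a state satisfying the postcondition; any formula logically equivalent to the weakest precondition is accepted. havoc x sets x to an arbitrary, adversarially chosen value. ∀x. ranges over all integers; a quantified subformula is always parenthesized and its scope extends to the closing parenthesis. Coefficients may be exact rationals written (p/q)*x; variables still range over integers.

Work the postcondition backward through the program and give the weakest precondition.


Working backward. After the program, the postcondition ((d + 1 = 3*tot + 6 → d ≥ 3) ∧ ((1/4)*tot + (lim + d + 6) < 5 → d + 2 ≥ tot - 6)) ∨ ((d + 7 ≤ 8 ∧ (1/2)*lim + (3*tot - 7) = 2*tot) ∨ (tot + 3*d + 4 ≥ tot + 6 ∨ tot - 5 = 2)) must hold; in canonical form it is ((d = 3*tot + 5 → d ≥ 3) ∧ (d + lim + (1/4)*tot < -1 → d ≥ tot - 8)) ∨ (d ≤ 1 ∧ (1/2)*lim + tot = 7) ∨ 3*d ≥ 2 ∨ tot = 7.
Before lim := tot + 4: ((d = 3*tot + 5 → d ≥ 3) ∧ (d + (5/4)*tot < -5 → d ≥ tot - 8)) ∨ (d ≤ 1 ∧ (3/2)*tot = 5) ∨ 3*d ≥ 2 ∨ tot = 7
Before lim := lim + lim: ((d = 3*tot + 5 → d ≥ 3) ∧ (d + (5/4)*tot < -5 → d ≥ tot - 8)) ∨ (d ≤ 1 ∧ (3/2)*tot = 5) ∨ 3*d ≥ 2 ∨ tot = 7
Before d := d + 3*lim - 6: ((d + 3*lim = 3*tot + 11 → d + 3*lim ≥ 9) ∧ (d + 3*lim + (5/4)*tot < 1 → d + 3*lim ≥ tot - 2)) ∨ (d + 3*lim ≤ 7 ∧ (3/2)*tot = 5) ∨ 3*d + 9*lim ≥ 20 ∨ tot = 7
Before havoc d: ∀d_1. (((d_1 + 3*lim = 3*tot + 11 → d_1 + 3*lim ≥ 9) ∧ (d_1 + 3*lim + (5/4)*tot < 1 → d_1 + 3*lim ≥ tot - 2)) ∨ (d_1 + 3*lim ≤ 7 ∧ (3/2)*tot = 5) ∨ 3*d_1 + 9*lim ≥ 20 ∨ tot = 7)
Answer: WP = ∀d_1. (((d_1 + 3*lim = 3*tot + 11 → d_1 + 3*lim ≥ 9) ∧ (d_1 + 3*lim + (5/4)*tot < 1 → d_1 + 3*lim ≥ tot - 2)) ∨ (d_1 + 3*lim ≤ 7 ∧ (3/2)*tot = 5) ∨ 3*d_1 + 9*lim ≥ 20 ∨ tot = 7)


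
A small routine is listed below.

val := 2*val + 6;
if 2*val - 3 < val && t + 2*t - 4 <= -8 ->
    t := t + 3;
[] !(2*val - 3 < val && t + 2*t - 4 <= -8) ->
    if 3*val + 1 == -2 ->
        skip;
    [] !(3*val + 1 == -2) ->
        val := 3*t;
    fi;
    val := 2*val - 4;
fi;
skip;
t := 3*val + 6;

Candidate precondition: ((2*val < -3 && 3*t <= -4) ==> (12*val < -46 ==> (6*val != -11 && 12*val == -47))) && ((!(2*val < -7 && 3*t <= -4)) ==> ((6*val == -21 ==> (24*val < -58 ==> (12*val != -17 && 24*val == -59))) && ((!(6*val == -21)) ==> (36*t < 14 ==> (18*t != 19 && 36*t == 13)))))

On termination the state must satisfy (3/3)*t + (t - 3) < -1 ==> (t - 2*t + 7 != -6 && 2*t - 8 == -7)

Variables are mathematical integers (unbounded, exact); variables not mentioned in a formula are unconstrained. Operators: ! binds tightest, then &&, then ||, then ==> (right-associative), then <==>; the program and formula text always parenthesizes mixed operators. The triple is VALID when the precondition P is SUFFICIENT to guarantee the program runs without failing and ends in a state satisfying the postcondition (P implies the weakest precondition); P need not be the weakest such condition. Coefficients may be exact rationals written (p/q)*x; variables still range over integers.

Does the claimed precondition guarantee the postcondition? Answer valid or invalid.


Working backward. After the program, the postcondition (3/3)*t + (t - 3) < -1 ==> (t - 2*t + 7 != -6 && 2*t - 8 == -7) must hold; in canonical form it is 2*t < 2 ==> (t != 13 && 2*t == 1).
Before t := 3*val + 6: 6*val < -10 ==> (3*val != 7 && 6*val == -11)
Before skip: 6*val < -10 ==> (3*val != 7 && 6*val == -11)
Then branch requires 6*val < -10 ==> (3*val != 7 && 6*val == -11); else branch requires (3*val == -3 ==> (12*val < 14 ==> (6*val != 19 && 12*val == 13))) && ((!(3*val == -3)) ==> (36*t < 14 ==> (18*t != 19 && 36*t == 13))).
Before the if: ((val < 3 && 3*t <= -4) ==> (6*val < -10 ==> (3*val != 7 && 6*val == -11))) && ((!(val < 3 && 3*t <= -4)) ==> ((3*val == -3 ==> (12*val < 14 ==> (6*val != 19 && 12*val == 13))) && ((!(3*val == -3)) ==> (36*t < 14 ==> (18*t != 19 && 36*t == 13)))))
Before val := 2*val + 6: ((2*val < -3 && 3*t <= -4) ==> (12*val < -46 ==> (6*val != -11 && 12*val == -47))) && ((!(2*val < -3 && 3*t <= -4)) ==> ((6*val == -21 ==> (24*val < -58 ==> (12*val != -17 && 24*val == -59))) && ((!(6*val == -21)) ==> (36*t < 14 ==> (18*t != 19 && 36*t == 13)))))
The weakest precondition is ((2*val < -3 && 3*t <= -4) ==> (12*val < -46 ==> (6*val != -11 && 12*val == -47))) && ((!(2*val < -3 && 3*t <= -4)) ==> ((6*val == -21 ==> (24*val < -58 ==> (12*val != -17 && 24*val == -59))) && ((!(6*val == -21)) ==> (36*t < 14 ==> (18*t != 19 && 36*t == 13))))).
Check whether ((2*val < -3 && 3*t <= -4) ==> (12*val < -46 ==> (6*val != -11 && 12*val == -47))) && ((!(2*val < -7 && 3*t <= -4)) ==> ((6*val == -21 ==> (24*val < -58 ==> (12*val != -17 && 24*val == -59))) && ((!(6*val == -21)) ==> (36*t < 14 ==> (18*t != 19 && 36*t == 13))))) implies it.
Every state satisfying the precondition satisfies the weakest precondition: the implication holds.
Answer: valid


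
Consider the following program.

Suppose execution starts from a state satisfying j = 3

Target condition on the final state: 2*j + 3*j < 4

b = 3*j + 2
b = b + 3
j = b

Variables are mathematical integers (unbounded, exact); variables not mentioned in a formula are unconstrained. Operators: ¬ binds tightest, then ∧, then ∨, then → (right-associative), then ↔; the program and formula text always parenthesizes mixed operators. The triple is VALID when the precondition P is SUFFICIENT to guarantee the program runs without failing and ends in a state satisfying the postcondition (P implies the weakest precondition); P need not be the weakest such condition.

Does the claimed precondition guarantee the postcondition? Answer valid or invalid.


Working backward. After the program, the postcondition 2*j + 3*j < 4 must hold; in canonical form it is 5*j < 4.
Before j := b: 5*b < 4
Before b := b + 3: 5*b < -11
Before b := 3*j + 2: 15*j < -21
The weakest precondition is 15*j < -21.
Check whether j = 3 implies it.
Countermodel: at the initial state j = 3, the precondition holds but the weakest precondition fails.
Answer: invalid


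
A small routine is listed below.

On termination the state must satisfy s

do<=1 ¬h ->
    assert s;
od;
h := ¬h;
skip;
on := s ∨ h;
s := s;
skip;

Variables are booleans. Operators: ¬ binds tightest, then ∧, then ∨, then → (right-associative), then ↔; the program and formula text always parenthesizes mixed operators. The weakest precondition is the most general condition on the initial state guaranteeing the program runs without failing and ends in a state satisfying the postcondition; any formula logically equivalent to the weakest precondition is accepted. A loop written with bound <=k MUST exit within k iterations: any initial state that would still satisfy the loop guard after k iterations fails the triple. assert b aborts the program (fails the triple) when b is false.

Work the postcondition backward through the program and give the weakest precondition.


Working backward. After the program, s must hold.
Before skip: s
Before s := s: s
Before on := s ∨ h: s
Before skip: s
Before h := ¬h: s
Before the loop (bound <=1), unroll the exhaustion recursion (WP_0 = exit-now case; WP_j = one more guarded iteration, up to j = 1):
  WP_0: h ∧ s
  WP_1: ((¬h) → (s ∧ h)) ∧ (h → s)
So before the loop: ((¬h) → (s ∧ h)) ∧ (h → s)
Answer: WP = ((¬h) → (s ∧ h)) ∧ (h → s)


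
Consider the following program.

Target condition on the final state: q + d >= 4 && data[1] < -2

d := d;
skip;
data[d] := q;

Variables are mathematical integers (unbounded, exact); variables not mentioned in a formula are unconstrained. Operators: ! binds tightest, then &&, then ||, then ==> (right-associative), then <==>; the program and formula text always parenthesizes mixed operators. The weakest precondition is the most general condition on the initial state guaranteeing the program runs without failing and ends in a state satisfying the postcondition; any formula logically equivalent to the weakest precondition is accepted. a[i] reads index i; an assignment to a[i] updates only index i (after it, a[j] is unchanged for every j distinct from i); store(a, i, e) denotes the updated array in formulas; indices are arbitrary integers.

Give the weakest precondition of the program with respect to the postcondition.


Working backward. After the program, the postcondition q + d >= 4 && data[1] < -2 must hold; in canonical form it is d + q >= 4 && data[1] < -2.
Before data[d] := q: d + q >= 4 && store(data, d, q)[1] < -2
Before skip: d + q >= 4 && store(data, d, q)[1] < -2
Before d := d: d + q >= 4 && store(data, d, q)[1] < -2
Answer: WP = d + q >= 4 && store(data, d, q)[1] < -2


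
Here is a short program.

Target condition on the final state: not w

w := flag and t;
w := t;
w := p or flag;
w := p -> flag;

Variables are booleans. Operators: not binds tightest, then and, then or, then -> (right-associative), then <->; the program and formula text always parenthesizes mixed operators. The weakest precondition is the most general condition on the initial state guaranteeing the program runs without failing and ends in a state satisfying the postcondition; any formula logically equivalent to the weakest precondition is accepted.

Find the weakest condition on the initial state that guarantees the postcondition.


Working backward. After the program, not w must hold.
Before w := p -> flag: not (p -> flag)
Before w := p or flag: not (p -> flag)
Before w := t: not (p -> flag)
Before w := flag and t: not (p -> flag)
Answer: WP = not (p -> flag)


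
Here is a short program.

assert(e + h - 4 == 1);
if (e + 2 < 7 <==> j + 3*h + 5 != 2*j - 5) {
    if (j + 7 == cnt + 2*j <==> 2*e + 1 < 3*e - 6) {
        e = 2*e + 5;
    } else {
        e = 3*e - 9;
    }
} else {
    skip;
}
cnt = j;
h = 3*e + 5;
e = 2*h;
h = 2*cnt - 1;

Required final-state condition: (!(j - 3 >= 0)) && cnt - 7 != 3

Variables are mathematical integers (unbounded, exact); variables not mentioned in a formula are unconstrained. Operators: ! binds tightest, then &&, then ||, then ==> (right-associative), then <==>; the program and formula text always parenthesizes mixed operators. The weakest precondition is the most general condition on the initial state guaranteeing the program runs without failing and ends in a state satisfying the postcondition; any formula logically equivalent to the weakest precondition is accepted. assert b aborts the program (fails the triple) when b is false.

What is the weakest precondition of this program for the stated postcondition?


Working backward. After the program, the postcondition (!(j - 3 >= 0)) && cnt - 7 != 3 must hold; in canonical form it is (!(j >= 3)) && cnt != 10.
Before h := 2*cnt - 1: (!(j >= 3)) && cnt != 10
Before e := 2*h: (!(j >= 3)) && cnt != 10
Before h := 3*e + 5: (!(j >= 3)) && cnt != 10
Before cnt := j: (!(j >= 3)) && j != 10
Then branch requires ((cnt + j == 7 <==> e > 7) ==> ((!(j >= 3)) && j != 10)) && ((!(cnt + j == 7 <==> e > 7)) ==> ((!(j >= 3)) && j != 10)); else branch requires (!(j >= 3)) && j != 10.
Before the if: ((e < 5 <==> 3*h != j - 10) ==> (((cnt + j == 7 <==> e > 7) ==> ((!(j >= 3)) && j != 10)) && ((!(cnt + j == 7 <==> e > 7)) ==> ((!(j >= 3)) && j != 10)))) && ((!(e < 5 <==> 3*h != j - 10)) ==> ((!(j >= 3)) && j != 10))
Before assert e + h - 4 == 1: e + h == 5 && ((e < 5 <==> 3*h != j - 10) ==> (((cnt + j == 7 <==> e > 7) ==> ((!(j >= 3)) && j != 10)) && ((!(cnt + j == 7 <==> e > 7)) ==> ((!(j >= 3)) && j != 10)))) && ((!(e < 5 <==> 3*h != j - 10)) ==> ((!(j >= 3)) && j != 10))
Answer: WP = e + h == 5 && ((e < 5 <==> 3*h != j - 10) ==> (((cnt + j == 7 <==> e > 7) ==> ((!(j >= 3)) && j != 10)) && ((!(cnt + j == 7 <==> e > 7)) ==> ((!(j >= 3)) && j != 10)))) && ((!(e < 5 <==> 3*h != j - 10)) ==> ((!(j >= 3)) && j != 10))


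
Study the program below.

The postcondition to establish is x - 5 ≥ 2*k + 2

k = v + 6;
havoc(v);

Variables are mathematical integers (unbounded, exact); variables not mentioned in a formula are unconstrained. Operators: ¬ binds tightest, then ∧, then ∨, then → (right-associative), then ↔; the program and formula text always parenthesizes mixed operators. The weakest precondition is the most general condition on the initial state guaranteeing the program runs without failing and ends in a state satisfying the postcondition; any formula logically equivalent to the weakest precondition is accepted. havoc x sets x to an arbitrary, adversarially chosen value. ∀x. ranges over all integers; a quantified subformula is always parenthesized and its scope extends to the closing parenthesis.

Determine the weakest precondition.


Working backward. After the program, the postcondition x - 5 ≥ 2*k + 2 must hold; in canonical form it is x ≥ 2*k + 7.
Before havoc v: x ≥ 2*k + 7
Before k := v + 6: x ≥ 2*v + 19
Answer: WP = x ≥ 2*v + 19


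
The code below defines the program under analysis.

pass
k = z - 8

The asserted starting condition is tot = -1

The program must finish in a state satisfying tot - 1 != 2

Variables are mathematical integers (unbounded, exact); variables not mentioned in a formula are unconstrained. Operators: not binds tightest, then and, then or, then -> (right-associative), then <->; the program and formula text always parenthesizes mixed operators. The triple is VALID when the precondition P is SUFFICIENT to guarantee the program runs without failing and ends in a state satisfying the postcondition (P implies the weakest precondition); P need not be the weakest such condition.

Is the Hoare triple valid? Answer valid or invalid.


Working backward. After the program, the postcondition tot - 1 != 2 must hold; in canonical form it is tot != 3.
Before k := z - 8: tot != 3
Before skip: tot != 3
The weakest precondition is tot != 3.
Check whether tot = -1 implies it.
Every state satisfying the precondition satisfies the weakest precondition: the implication holds.
Answer: valid


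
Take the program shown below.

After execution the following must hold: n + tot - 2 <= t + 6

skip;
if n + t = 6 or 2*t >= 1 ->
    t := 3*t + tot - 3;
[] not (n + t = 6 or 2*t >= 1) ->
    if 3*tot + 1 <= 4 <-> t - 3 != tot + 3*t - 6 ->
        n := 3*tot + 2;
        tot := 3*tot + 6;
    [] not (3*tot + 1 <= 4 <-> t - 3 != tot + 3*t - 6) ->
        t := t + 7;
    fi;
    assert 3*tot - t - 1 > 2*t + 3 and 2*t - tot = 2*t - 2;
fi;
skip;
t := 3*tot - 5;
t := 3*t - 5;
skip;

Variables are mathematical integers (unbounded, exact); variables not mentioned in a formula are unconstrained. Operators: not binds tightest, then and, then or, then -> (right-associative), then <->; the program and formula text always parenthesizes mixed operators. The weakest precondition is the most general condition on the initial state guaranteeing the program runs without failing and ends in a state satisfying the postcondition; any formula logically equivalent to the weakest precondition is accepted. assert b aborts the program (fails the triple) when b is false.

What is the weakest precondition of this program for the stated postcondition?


Working backward. After the program, the postcondition n + tot - 2 <= t + 6 must hold; in canonical form it is n + tot <= t + 8.
Before skip: n + tot <= t + 8
Before t := 3*t - 5: n + tot <= 3*t + 3
Before t := 3*tot - 5: n <= 8*tot - 12
Before skip: n <= 8*tot - 12
Then branch requires n <= 8*tot - 12; else branch requires ((3*tot <= 3 <-> 2*t + tot != 3) -> (9*tot > 3*t - 14 and 3*tot = -4 and 21*tot >= -34)) and ((not (3*tot <= 3 <-> 2*t + tot != 3)) -> (3*tot > 3*t + 25 and tot = 2 and n <= 8*tot - 12)).
Before the if: ((n + t = 6 or 2*t >= 1) -> n <= 8*tot - 12) and ((not (n + t = 6 or 2*t >= 1)) -> (((3*tot <= 3 <-> 2*t + tot != 3) -> (9*tot > 3*t - 14 and 3*tot = -4 and 21*tot >= -34)) and ((not (3*tot <= 3 <-> 2*t + tot != 3)) -> (3*tot > 3*t + 25 and tot = 2 and n <= 8*tot - 12))))
Before skip: ((n + t = 6 or 2*t >= 1) -> n <= 8*tot - 12) and ((not (n + t = 6 or 2*t >= 1)) -> (((3*tot <= 3 <-> 2*t + tot != 3) -> (9*tot > 3*t - 14 and 3*tot = -4 and 21*tot >= -34)) and ((not (3*tot <= 3 <-> 2*t + tot != 3)) -> (3*tot > 3*t + 25 and tot = 2 and n <= 8*tot - 12))))
Answer: WP = ((n + t = 6 or 2*t >= 1) -> n <= 8*tot - 12) and ((not (n + t = 6 or 2*t >= 1)) -> (((3*tot <= 3 <-> 2*t + tot != 3) -> (9*tot > 3*t - 14 and 3*tot = -4 and 21*tot >= -34)) and ((not (3*tot <= 3 <-> 2*t + tot != 3)) -> (3*tot > 3*t + 25 and tot = 2 and n <= 8*tot - 12))))


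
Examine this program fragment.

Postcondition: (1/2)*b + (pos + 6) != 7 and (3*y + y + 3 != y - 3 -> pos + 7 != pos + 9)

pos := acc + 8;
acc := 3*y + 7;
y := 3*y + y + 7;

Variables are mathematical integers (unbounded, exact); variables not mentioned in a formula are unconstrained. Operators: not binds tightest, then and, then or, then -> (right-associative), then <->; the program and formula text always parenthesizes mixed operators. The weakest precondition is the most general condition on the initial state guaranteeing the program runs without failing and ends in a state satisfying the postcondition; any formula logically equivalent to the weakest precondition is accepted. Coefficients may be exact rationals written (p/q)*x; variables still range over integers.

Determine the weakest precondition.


Working backward. After the program, the postcondition (1/2)*b + (pos + 6) != 7 and (3*y + y + 3 != y - 3 -> pos + 7 != pos + 9) must hold; in canonical form it is (1/2)*b + pos != 1.
Before y := 3*y + y + 7: (1/2)*b + pos != 1
Before acc := 3*y + 7: (1/2)*b + pos != 1
Before pos := acc + 8: acc + (1/2)*b != -7
Answer: WP = acc + (1/2)*b != -7


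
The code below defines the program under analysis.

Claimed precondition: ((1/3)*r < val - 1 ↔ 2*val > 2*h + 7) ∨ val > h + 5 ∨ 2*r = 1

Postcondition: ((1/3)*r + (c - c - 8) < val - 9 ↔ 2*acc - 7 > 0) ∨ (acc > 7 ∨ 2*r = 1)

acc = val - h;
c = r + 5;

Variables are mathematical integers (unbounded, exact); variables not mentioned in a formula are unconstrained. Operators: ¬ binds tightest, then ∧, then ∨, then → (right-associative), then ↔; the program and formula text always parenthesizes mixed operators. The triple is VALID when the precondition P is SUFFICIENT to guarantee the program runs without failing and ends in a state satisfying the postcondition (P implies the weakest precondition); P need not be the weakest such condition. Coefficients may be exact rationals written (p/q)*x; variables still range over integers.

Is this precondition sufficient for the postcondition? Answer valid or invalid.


Working backward. After the program, the postcondition ((1/3)*r + (c - c - 8) < val - 9 ↔ 2*acc - 7 > 0) ∨ (acc > 7 ∨ 2*r = 1) must hold; in canonical form it is ((1/3)*r < val - 1 ↔ 2*acc > 7) ∨ acc > 7 ∨ 2*r = 1.
Before c := r + 5: ((1/3)*r < val - 1 ↔ 2*acc > 7) ∨ acc > 7 ∨ 2*r = 1
Before acc := val - h: ((1/3)*r < val - 1 ↔ 2*val > 2*h + 7) ∨ val > h + 7 ∨ 2*r = 1
The weakest precondition is ((1/3)*r < val - 1 ↔ 2*val > 2*h + 7) ∨ val > h + 7 ∨ 2*r = 1.
Check whether ((1/3)*r < val - 1 ↔ 2*val > 2*h + 7) ∨ val > h + 5 ∨ 2*r = 1 implies it.
Countermodel: at the initial state h = 0, r = 15, val = 6, the precondition holds but the weakest precondition fails.
Answer: invalid


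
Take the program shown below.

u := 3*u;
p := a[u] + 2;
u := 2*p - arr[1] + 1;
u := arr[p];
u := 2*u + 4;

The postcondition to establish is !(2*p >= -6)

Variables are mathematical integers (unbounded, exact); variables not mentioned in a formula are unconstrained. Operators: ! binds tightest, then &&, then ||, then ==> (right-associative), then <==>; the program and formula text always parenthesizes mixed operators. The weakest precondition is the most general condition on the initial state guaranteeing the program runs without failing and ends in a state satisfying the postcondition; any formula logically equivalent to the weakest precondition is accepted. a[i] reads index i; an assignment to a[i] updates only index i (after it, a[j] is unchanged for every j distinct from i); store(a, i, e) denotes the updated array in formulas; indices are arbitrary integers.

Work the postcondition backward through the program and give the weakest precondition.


Working backward. After the program, !(2*p >= -6) must hold.
Before u := 2*u + 4: !(2*p >= -6)
Before u := arr[p]: !(2*p >= -6)
Before u := 2*p - arr[1] + 1: !(2*p >= -6)
Before p := a[u] + 2: !(2*a[u] >= -10)
Before u := 3*u: !(2*a[3*u] >= -10)
Answer: WP = !(2*a[3*u] >= -10)


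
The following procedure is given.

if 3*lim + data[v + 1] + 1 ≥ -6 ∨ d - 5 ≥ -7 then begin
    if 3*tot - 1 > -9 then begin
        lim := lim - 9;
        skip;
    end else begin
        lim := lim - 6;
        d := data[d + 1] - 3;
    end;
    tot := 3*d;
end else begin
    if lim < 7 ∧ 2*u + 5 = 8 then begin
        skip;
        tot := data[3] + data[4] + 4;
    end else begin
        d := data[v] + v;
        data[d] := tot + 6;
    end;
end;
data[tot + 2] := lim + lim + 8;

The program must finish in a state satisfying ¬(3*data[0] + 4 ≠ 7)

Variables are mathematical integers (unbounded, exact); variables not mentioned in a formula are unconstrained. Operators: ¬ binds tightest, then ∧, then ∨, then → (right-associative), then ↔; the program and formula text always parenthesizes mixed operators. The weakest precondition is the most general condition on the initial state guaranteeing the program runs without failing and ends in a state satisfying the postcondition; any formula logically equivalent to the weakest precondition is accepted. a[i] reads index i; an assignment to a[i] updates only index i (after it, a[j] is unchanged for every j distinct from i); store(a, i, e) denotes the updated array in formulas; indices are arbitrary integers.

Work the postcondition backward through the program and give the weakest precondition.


Working backward. After the program, the postcondition ¬(3*data[0] + 4 ≠ 7) must hold; in canonical form it is ¬(3*data[0] ≠ 3).
Before data[tot + 2] := lim + lim + 8: ¬(3*store(data, tot + 2, 2*lim + 8)[0] ≠ 3)
Then branch requires (3*tot > -8 → (¬(3*store(data, 3*d + 2, 2*lim - 10)[0] ≠ 3))) ∧ ((¬(3*tot > -8)) → (¬(3*store(data, 3*data[d + 1] - 7, 2*lim - 4)[0] ≠ 3))); else branch requires ((lim < 7 ∧ 2*u = 3) → (¬(3*store(data, data[3] + data[4] + 6, 2*lim + 8)[0] ≠ 3))) ∧ ((¬(lim < 7 ∧ 2*u = 3)) → (¬(3*store(store(data, data[v] + v, tot + 6), tot + 2, 2*lim + 8)[0] ≠ 3))).
Before the if: ((data[v + 1] + 3*lim ≥ -7 ∨ d ≥ -2) → ((3*tot > -8 → (¬(3*store(data, 3*d + 2, 2*lim - 10)[0] ≠ 3))) ∧ ((¬(3*tot > -8)) → (¬(3*store(data, 3*data[d + 1] - 7, 2*lim - 4)[0] ≠ 3))))) ∧ ((¬(data[v + 1] + 3*lim ≥ -7 ∨ d ≥ -2)) → (((lim < 7 ∧ 2*u = 3) → (¬(3*store(data, data[3] + data[4] + 6, 2*lim + 8)[0] ≠ 3))) ∧ ((¬(lim < 7 ∧ 2*u = 3)) → (¬(3*store(store(data, data[v] + v, tot + 6), tot + 2, 2*lim + 8)[0] ≠ 3)))))
Answer: WP = ((data[v + 1] + 3*lim ≥ -7 ∨ d ≥ -2) → ((3*tot > -8 → (¬(3*store(data, 3*d + 2, 2*lim - 10)[0] ≠ 3))) ∧ ((¬(3*tot > -8)) → (¬(3*store(data, 3*data[d + 1] - 7, 2*lim - 4)[0] ≠ 3))))) ∧ ((¬(data[v + 1] + 3*lim ≥ -7 ∨ d ≥ -2)) → (((lim < 7 ∧ 2*u = 3) → (¬(3*store(data, data[3] + data[4] + 6, 2*lim + 8)[0] ≠ 3))) ∧ ((¬(lim < 7 ∧ 2*u = 3)) → (¬(3*store(store(data, data[v] + v, tot + 6), tot + 2, 2*lim + 8)[0] ≠ 3)))))


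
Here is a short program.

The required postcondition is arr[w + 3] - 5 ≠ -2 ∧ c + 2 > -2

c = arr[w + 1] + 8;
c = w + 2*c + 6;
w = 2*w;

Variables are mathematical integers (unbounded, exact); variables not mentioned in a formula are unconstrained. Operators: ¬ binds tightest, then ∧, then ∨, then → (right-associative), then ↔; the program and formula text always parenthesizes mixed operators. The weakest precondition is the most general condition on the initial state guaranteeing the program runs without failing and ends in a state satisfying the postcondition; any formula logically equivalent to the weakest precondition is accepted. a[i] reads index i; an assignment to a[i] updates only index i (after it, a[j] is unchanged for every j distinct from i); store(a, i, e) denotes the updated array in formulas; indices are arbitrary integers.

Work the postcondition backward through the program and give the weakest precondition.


Working backward. After the program, the postcondition arr[w + 3] - 5 ≠ -2 ∧ c + 2 > -2 must hold; in canonical form it is arr[w + 3] ≠ 3 ∧ c > -4.
Before w := 2*w: arr[2*w + 3] ≠ 3 ∧ c > -4
Before c := w + 2*c + 6: arr[2*w + 3] ≠ 3 ∧ 2*c + w > -10
Before c := arr[w + 1] + 8: arr[2*w + 3] ≠ 3 ∧ 2*arr[w + 1] + w > -26
Answer: WP = arr[2*w + 3] ≠ 3 ∧ 2*arr[w + 1] + w > -26


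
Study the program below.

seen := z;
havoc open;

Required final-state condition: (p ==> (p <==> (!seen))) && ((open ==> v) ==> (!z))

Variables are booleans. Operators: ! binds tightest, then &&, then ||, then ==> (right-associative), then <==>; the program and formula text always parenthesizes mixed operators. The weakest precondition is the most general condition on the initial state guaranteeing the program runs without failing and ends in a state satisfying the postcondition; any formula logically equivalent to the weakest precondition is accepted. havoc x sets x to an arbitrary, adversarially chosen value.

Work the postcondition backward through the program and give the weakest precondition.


Working backward. After the program, (p ==> (p <==> (!seen))) && ((open ==> v) ==> (!z)) must hold.
Before havoc open: (p ==> (p <==> (!seen))) && (v ==> (!z)) && (!z)
Before seen := z: (p ==> (p <==> (!z))) && (v ==> (!z)) && (!z)
Answer: WP = (p ==> (p <==> (!z))) && (v ==> (!z)) && (!z)


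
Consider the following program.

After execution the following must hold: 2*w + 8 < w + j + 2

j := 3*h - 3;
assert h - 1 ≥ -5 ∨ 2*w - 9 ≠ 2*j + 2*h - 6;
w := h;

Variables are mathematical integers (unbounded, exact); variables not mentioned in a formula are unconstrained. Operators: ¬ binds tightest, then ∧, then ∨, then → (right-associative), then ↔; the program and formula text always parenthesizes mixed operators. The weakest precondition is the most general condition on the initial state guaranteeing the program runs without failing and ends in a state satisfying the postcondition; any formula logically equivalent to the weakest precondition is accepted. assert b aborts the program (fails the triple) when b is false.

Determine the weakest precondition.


Working backward. After the program, the postcondition 2*w + 8 < w + j + 2 must hold; in canonical form it is w < j - 6.
Before w := h: h < j - 6
Before assert h - 1 ≥ -5 ∨ 2*w - 9 ≠ 2*j + 2*h - 6: (h ≥ -4 ∨ 2*w ≠ 2*h + 2*j + 3) ∧ h < j - 6
Before j := 3*h - 3: (h ≥ -4 ∨ 2*w ≠ 8*h - 3) ∧ 2*h > 9
Answer: WP = (h ≥ -4 ∨ 2*w ≠ 8*h - 3) ∧ 2*h > 9


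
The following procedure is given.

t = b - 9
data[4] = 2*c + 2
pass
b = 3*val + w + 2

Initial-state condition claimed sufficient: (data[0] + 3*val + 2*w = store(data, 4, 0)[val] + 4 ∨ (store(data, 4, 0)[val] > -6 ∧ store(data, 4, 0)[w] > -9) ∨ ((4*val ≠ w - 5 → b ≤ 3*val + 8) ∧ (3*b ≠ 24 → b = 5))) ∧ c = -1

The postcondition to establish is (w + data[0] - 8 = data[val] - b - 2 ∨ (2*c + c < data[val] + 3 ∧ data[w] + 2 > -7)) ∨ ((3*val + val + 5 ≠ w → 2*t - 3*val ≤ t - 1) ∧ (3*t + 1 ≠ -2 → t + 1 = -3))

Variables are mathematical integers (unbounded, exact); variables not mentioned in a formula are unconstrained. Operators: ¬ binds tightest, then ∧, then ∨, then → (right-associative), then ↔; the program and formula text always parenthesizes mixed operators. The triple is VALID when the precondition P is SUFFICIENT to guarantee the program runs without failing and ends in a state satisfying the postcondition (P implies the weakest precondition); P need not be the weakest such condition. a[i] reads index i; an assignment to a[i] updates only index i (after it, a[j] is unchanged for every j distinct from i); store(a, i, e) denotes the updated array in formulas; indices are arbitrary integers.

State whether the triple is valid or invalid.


Working backward. After the program, the postcondition (w + data[0] - 8 = data[val] - b - 2 ∨ (2*c + c < data[val] + 3 ∧ data[w] + 2 > -7)) ∨ ((3*val + val + 5 ≠ w → 2*t - 3*val ≤ t - 1) ∧ (3*t + 1 ≠ -2 → t + 1 = -3)) must hold; in canonical form it is data[0] + b + w = data[val] + 6 ∨ (3*c < data[val] + 3 ∧ data[w] > -9) ∨ ((4*val ≠ w - 5 → t ≤ 3*val - 1) ∧ (3*t ≠ -3 → t = -4)).
Before b := 3*val + w + 2: data[0] + 3*val + 2*w = data[val] + 4 ∨ (3*c < data[val] + 3 ∧ data[w] > -9) ∨ ((4*val ≠ w - 5 → t ≤ 3*val - 1) ∧ (3*t ≠ -3 → t = -4))
Before skip: data[0] + 3*val + 2*w = data[val] + 4 ∨ (3*c < data[val] + 3 ∧ data[w] > -9) ∨ ((4*val ≠ w - 5 → t ≤ 3*val - 1) ∧ (3*t ≠ -3 → t = -4))
Before data[4] := 2*c + 2: data[0] + 3*val + 2*w = store(data, 4, 2*c + 2)[val] + 4 ∨ (3*c < store(data, 4, 2*c + 2)[val] + 3 ∧ store(data, 4, 2*c + 2)[w] > -9) ∨ ((4*val ≠ w - 5 → t ≤ 3*val - 1) ∧ (3*t ≠ -3 → t = -4))
Before t := b - 9: data[0] + 3*val + 2*w = store(data, 4, 2*c + 2)[val] + 4 ∨ (3*c < store(data, 4, 2*c + 2)[val] + 3 ∧ store(data, 4, 2*c + 2)[w] > -9) ∨ ((4*val ≠ w - 5 → b ≤ 3*val + 8) ∧ (3*b ≠ 24 → b = 5))
The weakest precondition is data[0] + 3*val + 2*w = store(data, 4, 2*c + 2)[val] + 4 ∨ (3*c < store(data, 4, 2*c + 2)[val] + 3 ∧ store(data, 4, 2*c + 2)[w] > -9) ∨ ((4*val ≠ w - 5 → b ≤ 3*val + 8) ∧ (3*b ≠ 24 → b = 5)).
Check whether (data[0] + 3*val + 2*w = store(data, 4, 0)[val] + 4 ∨ (store(data, 4, 0)[val] > -6 ∧ store(data, 4, 0)[w] > -9) ∨ ((4*val ≠ w - 5 → b ≤ 3*val + 8) ∧ (3*b ≠ 24 → b = 5))) ∧ c = -1 implies it.
Every state satisfying the precondition satisfies the weakest precondition: the implication holds.
Answer: valid


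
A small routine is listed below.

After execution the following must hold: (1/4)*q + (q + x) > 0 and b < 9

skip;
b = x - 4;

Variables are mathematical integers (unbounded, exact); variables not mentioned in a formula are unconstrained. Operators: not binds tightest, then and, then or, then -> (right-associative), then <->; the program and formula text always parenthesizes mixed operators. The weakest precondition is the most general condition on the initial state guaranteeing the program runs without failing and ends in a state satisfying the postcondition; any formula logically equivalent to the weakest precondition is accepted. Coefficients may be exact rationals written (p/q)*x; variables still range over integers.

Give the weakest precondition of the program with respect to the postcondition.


Working backward. After the program, the postcondition (1/4)*q + (q + x) > 0 and b < 9 must hold; in canonical form it is (5/4)*q + x > 0 and b < 9.
Before b := x - 4: (5/4)*q + x > 0 and x < 13
Before skip: (5/4)*q + x > 0 and x < 13
Answer: WP = (5/4)*q + x > 0 and x < 13


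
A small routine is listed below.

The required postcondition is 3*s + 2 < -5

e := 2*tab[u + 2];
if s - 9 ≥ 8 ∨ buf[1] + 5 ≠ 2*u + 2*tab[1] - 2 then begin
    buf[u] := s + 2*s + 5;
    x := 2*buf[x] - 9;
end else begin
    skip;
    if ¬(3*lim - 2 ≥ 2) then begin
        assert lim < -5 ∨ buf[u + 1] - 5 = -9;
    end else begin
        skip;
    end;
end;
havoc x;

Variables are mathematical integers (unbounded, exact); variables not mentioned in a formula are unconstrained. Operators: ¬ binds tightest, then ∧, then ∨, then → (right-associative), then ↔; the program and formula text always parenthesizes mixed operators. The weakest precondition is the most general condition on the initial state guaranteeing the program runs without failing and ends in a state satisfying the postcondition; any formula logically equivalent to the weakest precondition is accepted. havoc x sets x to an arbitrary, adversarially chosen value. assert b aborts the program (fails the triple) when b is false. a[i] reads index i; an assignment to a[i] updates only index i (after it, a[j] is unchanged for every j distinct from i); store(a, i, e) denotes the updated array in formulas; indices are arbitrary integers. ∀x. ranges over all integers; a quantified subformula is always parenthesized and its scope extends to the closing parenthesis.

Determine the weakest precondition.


Working backward. After the program, the postcondition 3*s + 2 < -5 must hold; in canonical form it is 3*s < -7.
Before havoc x: 3*s < -7
Then branch requires 3*s < -7; else branch requires ((¬(3*lim ≥ 4)) → ((lim < -5 ∨ buf[u + 1] = -4) ∧ 3*s < -7)) ∧ (3*lim ≥ 4 → 3*s < -7).
Before the if: ((s ≥ 17 ∨ buf[1] ≠ 2*tab[1] + 2*u - 7) → 3*s < -7) ∧ ((¬(s ≥ 17 ∨ buf[1] ≠ 2*tab[1] + 2*u - 7)) → (((¬(3*lim ≥ 4)) → ((lim < -5 ∨ buf[u + 1] = -4) ∧ 3*s < -7)) ∧ (3*lim ≥ 4 → 3*s < -7)))
Before e := 2*tab[u + 2]: ((s ≥ 17 ∨ buf[1] ≠ 2*tab[1] + 2*u - 7) → 3*s < -7) ∧ ((¬(s ≥ 17 ∨ buf[1] ≠ 2*tab[1] + 2*u - 7)) → (((¬(3*lim ≥ 4)) → ((lim < -5 ∨ buf[u + 1] = -4) ∧ 3*s < -7)) ∧ (3*lim ≥ 4 → 3*s < -7)))
Answer: WP = ((s ≥ 17 ∨ buf[1] ≠ 2*tab[1] + 2*u - 7) → 3*s < -7) ∧ ((¬(s ≥ 17 ∨ buf[1] ≠ 2*tab[1] + 2*u - 7)) → (((¬(3*lim ≥ 4)) → ((lim < -5 ∨ buf[u + 1] = -4) ∧ 3*s < -7)) ∧ (3*lim ≥ 4 → 3*s < -7)))
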